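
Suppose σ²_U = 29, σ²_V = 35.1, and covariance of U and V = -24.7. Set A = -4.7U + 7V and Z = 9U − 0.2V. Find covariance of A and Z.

covariance of A and Z = -2855.158

By bilinearity, covariance of A and Z = ac·σ²_U + bd·σ²_V + (ad+bc)·covariance of U and V, with a=-4.7, b=7, c=9, d=-0.2.
ac·σ²_U = (-4.7)·9·29 = -1226.7
bd·σ²_V = 7·(-0.2)·35.1 = -49.14
(ad+bc)·covariance of U and V = (63.94)·(-24.7) = -1579.318
covariance of A and Z = -1226.7 + (-49.14) + (-1579.318) = -2855.158.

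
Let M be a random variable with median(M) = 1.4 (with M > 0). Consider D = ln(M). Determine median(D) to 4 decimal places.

median(D) = 0.3365

ln(M) is monotone on this domain, so median(D) = ln(1.4) ≈ 0.3365.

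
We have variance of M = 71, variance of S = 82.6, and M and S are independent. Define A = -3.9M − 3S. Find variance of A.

variance of A = a²·variance of M + b²·variance of S + 2ab·covariance of M and S with a = -3.9, b = -3.
Independence gives covariance of M and S = 0.
= (-3.9)²·71 + (-3)²·82.6 + 2·(-3.9)·(-3)·0
= 1079.91 + 743.4 + 0 = 1823.31.

variance of A = 1823.31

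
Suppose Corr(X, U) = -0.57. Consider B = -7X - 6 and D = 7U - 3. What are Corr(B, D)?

Corr(B, D) = 0.57

Linear rescalings preserve |correlation|; the slopes -7 and 7 have opposite signs, so the correlation flips sign: Corr(B, D) = −Corr(X, U) = 0.57.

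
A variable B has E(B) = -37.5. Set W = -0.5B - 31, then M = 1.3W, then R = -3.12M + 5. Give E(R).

E(R) = 54.686

E(W) = (-0.5)·(-37.5) + (-31) = -12.25.
E(M) = 1.3·(-12.25) = -15.925.
E(R) = (-3.12)·(-15.925) + 5 = 54.686.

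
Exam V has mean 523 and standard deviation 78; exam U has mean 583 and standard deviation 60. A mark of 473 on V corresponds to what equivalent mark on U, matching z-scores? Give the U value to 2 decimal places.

U = 544.54

z = (473 − 523)/78 ≈ -0.641.
U = 583 + z·60 = 583 + (473 − 523)·60/78 ≈ 544.54.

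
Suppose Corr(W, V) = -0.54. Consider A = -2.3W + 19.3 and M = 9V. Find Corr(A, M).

Linear rescalings preserve |correlation|; the slopes -2.3 and 9 have opposite signs, so the correlation flips sign: Corr(A, M) = −Corr(W, V) = 0.54.

Corr(A, M) = 0.54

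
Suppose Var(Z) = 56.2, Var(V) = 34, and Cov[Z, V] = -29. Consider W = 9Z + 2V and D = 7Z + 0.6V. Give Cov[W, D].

Cov[W, D] = 3018.8

By bilinearity, Cov[W, D] = ac·Var(Z) + bd·Var(V) + (ad+bc)·Cov[Z, V], with a=9, b=2, c=7, d=0.6.
ac·Var(Z) = 9·7·56.2 = 3540.6
bd·Var(V) = 2·0.6·34 = 40.8
(ad+bc)·Cov[Z, V] = (19.4)·(-29) = -562.6
Cov[W, D] = 3540.6 + 40.8 + (-562.6) = 3018.8.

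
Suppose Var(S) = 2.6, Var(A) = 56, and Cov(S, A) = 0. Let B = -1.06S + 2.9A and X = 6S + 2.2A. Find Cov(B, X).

By bilinearity, Cov(B, X) = ac·Var(S) + bd·Var(A) + (ad+bc)·Cov(S, A), with a=-1.06, b=2.9, c=6, d=2.2.
ac·Var(S) = (-1.06)·6·2.6 = -16.536
bd·Var(A) = 2.9·2.2·56 = 357.28
(ad+bc)·Cov(S, A) = (15.068)·0 = 0
Cov(B, X) = -16.536 + 357.28 + 0 = 340.744.

Cov(B, X) = 340.744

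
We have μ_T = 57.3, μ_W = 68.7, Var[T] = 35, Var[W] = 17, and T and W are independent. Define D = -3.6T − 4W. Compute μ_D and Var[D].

μ_D = (-3.6)·μ_T + (-4)·μ_W = (-3.6)·57.3 + (-4)·68.7 = -481.08.
Var[D] = a²·Var[T] + b²·Var[W] + 2ab·Cov[T, W] with a = -3.6, b = -4.
Independence gives Cov[T, W] = 0.
= (-3.6)²·35 + (-4)²·17 + 2·(-3.6)·(-4)·0
= 453.6 + 272 + 0 = 725.6.

μ_D = -481.08, Var[D] = 725.6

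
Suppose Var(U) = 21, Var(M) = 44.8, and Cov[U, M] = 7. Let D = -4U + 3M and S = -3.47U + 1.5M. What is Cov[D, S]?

By bilinearity, Cov[D, S] = ac·Var(U) + bd·Var(M) + (ad+bc)·Cov[U, M], with a=-4, b=3, c=-3.47, d=1.5.
ac·Var(U) = (-4)·(-3.47)·21 = 291.48
bd·Var(M) = 3·1.5·44.8 = 201.6
(ad+bc)·Cov[U, M] = (-16.41)·7 = -114.87
Cov[D, S] = 291.48 + 201.6 + (-114.87) = 378.21.

Cov[D, S] = 378.21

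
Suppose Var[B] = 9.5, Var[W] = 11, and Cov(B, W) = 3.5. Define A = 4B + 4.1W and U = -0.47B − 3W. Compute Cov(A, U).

By bilinearity, Cov(A, U) = ac·Var[B] + bd·Var[W] + (ad+bc)·Cov(B, W), with a=4, b=4.1, c=-0.47, d=-3.
ac·Var[B] = 4·(-0.47)·9.5 = -17.86
bd·Var[W] = 4.1·(-3)·11 = -135.3
(ad+bc)·Cov(B, W) = (-13.927)·3.5 = -48.7445
Cov(A, U) = -17.86 + (-135.3) + (-48.7445) = -201.9045.

Cov(A, U) = -201.9045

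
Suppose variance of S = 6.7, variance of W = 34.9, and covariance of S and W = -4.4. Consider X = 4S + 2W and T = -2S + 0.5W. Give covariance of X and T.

covariance of X and T = -9.9

By bilinearity, covariance of X and T = ac·variance of S + bd·variance of W + (ad+bc)·covariance of S and W, with a=4, b=2, c=-2, d=0.5.
ac·variance of S = 4·(-2)·6.7 = -53.6
bd·variance of W = 2·0.5·34.9 = 34.9
(ad+bc)·covariance of S and W = (-2)·(-4.4) = 8.8
covariance of X and T = -53.6 + 34.9 + 8.8 = -9.9.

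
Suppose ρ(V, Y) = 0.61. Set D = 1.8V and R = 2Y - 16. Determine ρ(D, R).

ρ(D, R) = 0.61

Linear rescalings preserve correlation up to sign; here the slopes 1.8 and 2 have the same sign, so ρ(D, R) = ρ(V, Y) = 0.61.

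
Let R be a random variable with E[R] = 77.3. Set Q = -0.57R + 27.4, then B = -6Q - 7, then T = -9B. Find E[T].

E[T] = -836.694

E[Q] = (-0.57)·77.3 + 27.4 = -16.661.
E[B] = (-6)·(-16.661) + (-7) = 92.966.
E[T] = (-9)·92.966 = -836.694.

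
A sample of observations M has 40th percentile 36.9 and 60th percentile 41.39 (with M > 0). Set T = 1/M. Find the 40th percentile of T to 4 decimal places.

1/M is decreasing on M > 0, so percentile order reverses: P_{40}(T) uses P_{60}(M) = 41.39.
P_{40}(T) = 1/41.39 ≈ 0.0242.

40th percentile of T = 0.0242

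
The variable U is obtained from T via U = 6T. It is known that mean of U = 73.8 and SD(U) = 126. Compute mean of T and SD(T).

From U = 6T: mean of U = a·mean of T + b, so mean of T = (mean of U − b)/a = (73.8 − 0)/6 = 12.3.
SD(U) = |a|·SD(T), so SD(T) = 126/|6| = 21.

mean of T = 12.3, SD(T) = 21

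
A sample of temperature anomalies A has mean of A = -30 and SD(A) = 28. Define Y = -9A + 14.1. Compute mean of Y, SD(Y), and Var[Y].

Y = -9A + 14.1 is linear with a = -9, b = 14.1.
mean of Y = a·mean of A + b = (-9)·(-30) + 14.1 = 284.1.
SD(Y) = |a|·SD(A) = |-9|·28 = 252.
Var[A] = 28² = 784.
Var[Y] = a²·Var[A] = (-9)²·784 = 63504 (the additive constant 14.1 does not affect variance).

mean of Y = 284.1, SD(Y) = 252, Var[Y] = 63504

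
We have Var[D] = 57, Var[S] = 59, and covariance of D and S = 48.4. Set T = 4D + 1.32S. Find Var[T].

Var[T] = 1525.9056

Var[T] = a²·Var[D] + b²·Var[S] + 2ab·covariance of D and S with a = 4, b = 1.32.
= 4²·57 + 1.32²·59 + 2·4·1.32·48.4
= 912 + 102.8016 + 511.104 = 1525.9056.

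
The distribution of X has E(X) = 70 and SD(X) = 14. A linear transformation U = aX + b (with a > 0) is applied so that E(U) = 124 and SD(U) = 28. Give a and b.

a = 2, b = -16

SD(U) = a·SD(X) (a > 0), so a = 28/14 = 2.
E(U) = a·E(X) + b, so b = 124 − 2·70 = -16.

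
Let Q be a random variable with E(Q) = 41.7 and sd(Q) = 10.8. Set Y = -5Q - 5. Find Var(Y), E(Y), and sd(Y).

Y = -5Q - 5 is linear with a = -5, b = -5.
Var(Q) = 10.8² = 116.64.
Var(Y) = a²·Var(Q) = (-5)²·116.64 = 2916 (the additive constant -5 does not affect variance).
E(Y) = a·E(Q) + b = (-5)·41.7 + (-5) = -213.5.
sd(Y) = |a|·sd(Q) = |-5|·10.8 = 54.

Var(Y) = 2916, E(Y) = -213.5, sd(Y) = 54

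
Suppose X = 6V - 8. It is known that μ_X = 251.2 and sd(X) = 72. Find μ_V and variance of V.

From X = 6V - 8: μ_X = a·μ_V + b, so μ_V = (μ_X − b)/a = (251.2 − (-8))/6 = 43.2.
variance of X = 72² = 5184.
variance of X = a²·variance of V, so variance of V = 5184/6² = 144.

μ_V = 43.2, variance of V = 144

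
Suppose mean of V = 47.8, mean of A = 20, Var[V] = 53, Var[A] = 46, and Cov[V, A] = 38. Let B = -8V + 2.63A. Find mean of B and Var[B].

mean of B = -329.8, Var[B] = 2111.1374

mean of B = (-8)·mean of V + 2.63·mean of A = (-8)·47.8 + 2.63·20 = -329.8.
Var[B] = a²·Var[V] + b²·Var[A] + 2ab·Cov[V, A] with a = -8, b = 2.63.
= (-8)²·53 + 2.63²·46 + 2·(-8)·2.63·38
= 3392 + 318.1774 + (-1599.04) = 2111.1374.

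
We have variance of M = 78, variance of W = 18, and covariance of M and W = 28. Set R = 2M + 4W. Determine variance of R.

variance of R = a²·variance of M + b²·variance of W + 2ab·covariance of M and W with a = 2, b = 4.
= 2²·78 + 4²·18 + 2·2·4·28
= 312 + 288 + 448 = 1048.

variance of R = 1048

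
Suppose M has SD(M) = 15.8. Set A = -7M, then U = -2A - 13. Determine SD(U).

SD(A) = |-7|·15.8 = 110.6.
SD(U) = |-2|·110.6 = 221.2.

SD(U) = 221.2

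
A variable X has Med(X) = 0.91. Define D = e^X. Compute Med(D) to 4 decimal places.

Med(D) = 2.4843

e^X is monotone on this domain, so Med(D) = exp(0.91) ≈ 2.4843.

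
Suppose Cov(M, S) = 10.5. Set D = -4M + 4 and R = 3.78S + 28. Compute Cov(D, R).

Cov(D, R) = a·c·Cov(M, S) = (-4)·3.78·10.5 = -158.76. Additive constants drop out.

Cov(D, R) = -158.76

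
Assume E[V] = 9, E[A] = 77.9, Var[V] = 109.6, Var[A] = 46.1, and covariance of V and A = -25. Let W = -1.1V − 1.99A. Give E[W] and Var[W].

E[W] = (-1.1)·E[V] + (-1.99)·E[A] = (-1.1)·9 + (-1.99)·77.9 = -164.921.
Var[W] = a²·Var[V] + b²·Var[A] + 2ab·covariance of V and A with a = -1.1, b = -1.99.
= (-1.1)²·109.6 + (-1.99)²·46.1 + 2·(-1.1)·(-1.99)·(-25)
= 132.616 + 182.56061 + (-109.45) = 205.72661.

E[W] = -164.921, Var[W] = 205.72661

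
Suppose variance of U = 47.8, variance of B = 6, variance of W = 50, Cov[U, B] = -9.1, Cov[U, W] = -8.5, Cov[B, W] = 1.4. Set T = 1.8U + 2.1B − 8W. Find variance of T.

variance of T = a²·variance of U + b²·variance of B + c²·variance of W + 2ab·Cov[U, B] + 2ac·Cov[U, W] + 2bc·Cov[B, W], with a = 1.8, b = 2.1, c = -8.
= 154.872 + 26.46 + 3200 + (-68.796) + 244.8 + (-47.04)
= 3510.296.

variance of T = 3510.296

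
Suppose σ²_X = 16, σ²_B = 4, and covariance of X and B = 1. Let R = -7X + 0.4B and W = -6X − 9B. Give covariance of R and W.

By bilinearity, covariance of R and W = ac·σ²_X + bd·σ²_B + (ad+bc)·covariance of X and B, with a=-7, b=0.4, c=-6, d=-9.
ac·σ²_X = (-7)·(-6)·16 = 672
bd·σ²_B = 0.4·(-9)·4 = -14.4
(ad+bc)·covariance of X and B = (60.6)·1 = 60.6
covariance of R and W = 672 + (-14.4) + 60.6 = 718.2.

covariance of R and W = 718.2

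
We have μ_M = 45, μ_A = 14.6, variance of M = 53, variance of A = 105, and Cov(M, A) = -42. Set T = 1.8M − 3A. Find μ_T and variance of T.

μ_T = 37.2, variance of T = 1570.32

μ_T = 1.8·μ_M + (-3)·μ_A = 1.8·45 + (-3)·14.6 = 37.2.
variance of T = a²·variance of M + b²·variance of A + 2ab·Cov(M, A) with a = 1.8, b = -3.
= 1.8²·53 + (-3)²·105 + 2·1.8·(-3)·(-42)
= 171.72 + 945 + 453.6 = 1570.32.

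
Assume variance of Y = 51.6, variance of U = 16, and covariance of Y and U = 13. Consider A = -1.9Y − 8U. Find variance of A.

variance of A = 1605.476

variance of A = a²·variance of Y + b²·variance of U + 2ab·covariance of Y and U with a = -1.9, b = -8.
= (-1.9)²·51.6 + (-8)²·16 + 2·(-1.9)·(-8)·13
= 186.276 + 1024 + 395.2 = 1605.476.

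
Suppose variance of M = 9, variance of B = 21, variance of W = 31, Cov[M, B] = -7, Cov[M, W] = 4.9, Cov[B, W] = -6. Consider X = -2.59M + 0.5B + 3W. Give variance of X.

variance of X = 268.6069

variance of X = a²·variance of M + b²·variance of B + c²·variance of W + 2ab·Cov[M, B] + 2ac·Cov[M, W] + 2bc·Cov[B, W], with a = -2.59, b = 0.5, c = 3.
= 60.3729 + 5.25 + 279 + 18.13 + (-76.146) + (-18)
= 268.6069.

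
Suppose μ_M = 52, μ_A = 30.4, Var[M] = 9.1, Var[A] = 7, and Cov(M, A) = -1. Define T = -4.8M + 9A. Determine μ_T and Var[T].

μ_T = 24, Var[T] = 863.064

μ_T = (-4.8)·μ_M + 9·μ_A = (-4.8)·52 + 9·30.4 = 24.
Var[T] = a²·Var[M] + b²·Var[A] + 2ab·Cov(M, A) with a = -4.8, b = 9.
= (-4.8)²·9.1 + 9²·7 + 2·(-4.8)·9·(-1)
= 209.664 + 567 + 86.4 = 863.064.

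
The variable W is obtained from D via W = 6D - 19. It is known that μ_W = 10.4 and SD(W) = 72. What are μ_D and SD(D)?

μ_D = 4.9, SD(D) = 12

From W = 6D - 19: μ_W = a·μ_D + b, so μ_D = (μ_W − b)/a = (10.4 − (-19))/6 = 4.9.
SD(W) = |a|·SD(D), so SD(D) = 72/|6| = 12.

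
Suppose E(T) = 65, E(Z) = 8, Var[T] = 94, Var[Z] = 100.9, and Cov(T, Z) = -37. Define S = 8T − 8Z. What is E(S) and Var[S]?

E(S) = 456, Var[S] = 17209.6

E(S) = 8·E(T) + (-8)·E(Z) = 8·65 + (-8)·8 = 456.
Var[S] = a²·Var[T] + b²·Var[Z] + 2ab·Cov(T, Z) with a = 8, b = -8.
= 8²·94 + (-8)²·100.9 + 2·8·(-8)·(-37)
= 6016 + 6457.6 + 4736 = 17209.6.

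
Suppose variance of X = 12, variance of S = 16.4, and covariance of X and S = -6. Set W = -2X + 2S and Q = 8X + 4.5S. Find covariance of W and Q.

covariance of W and Q = -86.4

By bilinearity, covariance of W and Q = ac·variance of X + bd·variance of S + (ad+bc)·covariance of X and S, with a=-2, b=2, c=8, d=4.5.
ac·variance of X = (-2)·8·12 = -192
bd·variance of S = 2·4.5·16.4 = 147.6
(ad+bc)·covariance of X and S = (7)·(-6) = -42
covariance of W and Q = -192 + 147.6 + (-42) = -86.4.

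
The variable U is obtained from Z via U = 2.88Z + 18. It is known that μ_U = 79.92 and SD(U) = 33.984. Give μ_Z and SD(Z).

μ_Z = 21.5, SD(Z) = 11.8

From U = 2.88Z + 18: μ_U = a·μ_Z + b, so μ_Z = (μ_U − b)/a = (79.92 − 18)/2.88 = 21.5.
SD(U) = |a|·SD(Z), so SD(Z) = 33.984/|2.88| = 11.8.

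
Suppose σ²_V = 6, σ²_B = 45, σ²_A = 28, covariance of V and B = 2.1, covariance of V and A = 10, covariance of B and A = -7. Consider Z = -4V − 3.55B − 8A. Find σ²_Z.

σ²_Z = a²·σ²_V + b²·σ²_B + c²·σ²_A + 2ab·covariance of V and B + 2ac·covariance of V and A + 2bc·covariance of B and A, with a = -4, b = -3.55, c = -8.
= 96 + 567.1125 + 1792 + 59.64 + 640 + (-397.6)
= 2757.1525.

σ²_Z = 2757.1525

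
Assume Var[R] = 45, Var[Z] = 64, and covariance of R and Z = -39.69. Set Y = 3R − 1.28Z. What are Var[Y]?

Var[Y] = 814.6768

Var[Y] = a²·Var[R] + b²·Var[Z] + 2ab·covariance of R and Z with a = 3, b = -1.28.
= 3²·45 + (-1.28)²·64 + 2·3·(-1.28)·(-39.69)
= 405 + 104.8576 + 304.8192 = 814.6768.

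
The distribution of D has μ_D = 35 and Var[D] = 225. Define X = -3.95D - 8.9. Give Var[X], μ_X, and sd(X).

X = -3.95D - 8.9 is linear with a = -3.95, b = -8.9.
Var[X] = a²·Var[D] = (-3.95)²·225 = 3510.5625 (the additive constant -8.9 does not affect variance).
μ_X = a·μ_D + b = (-3.95)·35 + (-8.9) = -147.15.
sd(D) = √225 = 15.
sd(X) = |a|·sd(D) = |-3.95|·15 = 59.25.

Var[X] = 3510.5625, μ_X = -147.15, sd(X) = 59.25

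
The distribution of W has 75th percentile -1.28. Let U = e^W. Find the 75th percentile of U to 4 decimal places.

75th percentile of U = 0.278

e^W is increasing, so P_{75}(U) = g(P_{75}(W)) ≈ 0.278.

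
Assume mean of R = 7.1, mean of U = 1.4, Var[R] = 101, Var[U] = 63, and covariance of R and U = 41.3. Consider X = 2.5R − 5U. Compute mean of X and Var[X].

mean of X = 2.5·mean of R + (-5)·mean of U = 2.5·7.1 + (-5)·1.4 = 10.75.
Var[X] = a²·Var[R] + b²·Var[U] + 2ab·covariance of R and U with a = 2.5, b = -5.
= 2.5²·101 + (-5)²·63 + 2·2.5·(-5)·41.3
= 631.25 + 1575 + (-1032.5) = 1173.75.

mean of X = 10.75, Var[X] = 1173.75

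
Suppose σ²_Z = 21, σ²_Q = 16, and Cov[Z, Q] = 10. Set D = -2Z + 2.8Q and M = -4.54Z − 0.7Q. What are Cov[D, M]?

By bilinearity, Cov[D, M] = ac·σ²_Z + bd·σ²_Q + (ad+bc)·Cov[Z, Q], with a=-2, b=2.8, c=-4.54, d=-0.7.
ac·σ²_Z = (-2)·(-4.54)·21 = 190.68
bd·σ²_Q = 2.8·(-0.7)·16 = -31.36
(ad+bc)·Cov[Z, Q] = (-11.312)·10 = -113.12
Cov[D, M] = 190.68 + (-31.36) + (-113.12) = 46.2.

Cov[D, M] = 46.2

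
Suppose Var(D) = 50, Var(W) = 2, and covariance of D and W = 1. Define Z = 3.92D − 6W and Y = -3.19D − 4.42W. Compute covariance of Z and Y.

By bilinearity, covariance of Z and Y = ac·Var(D) + bd·Var(W) + (ad+bc)·covariance of D and W, with a=3.92, b=-6, c=-3.19, d=-4.42.
ac·Var(D) = 3.92·(-3.19)·50 = -625.24
bd·Var(W) = (-6)·(-4.42)·2 = 53.04
(ad+bc)·covariance of D and W = (1.8136)·1 = 1.8136
covariance of Z and Y = -625.24 + 53.04 + 1.8136 = -570.3864.

covariance of Z and Y = -570.3864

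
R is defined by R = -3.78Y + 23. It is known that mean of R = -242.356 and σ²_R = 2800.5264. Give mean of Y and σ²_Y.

mean of Y = 70.2, σ²_Y = 196

From R = -3.78Y + 23: mean of R = a·mean of Y + b, so mean of Y = (mean of R − b)/a = (-242.356 − 23)/(-3.78) = 70.2.
σ²_R = a²·σ²_Y, so σ²_Y = 2800.5264/(-3.78)² = 196.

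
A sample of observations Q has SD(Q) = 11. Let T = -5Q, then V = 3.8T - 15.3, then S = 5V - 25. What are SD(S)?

SD(S) = 1045

SD(T) = |-5|·11 = 55.
SD(V) = |3.8|·55 = 209.
SD(S) = |5|·209 = 1045.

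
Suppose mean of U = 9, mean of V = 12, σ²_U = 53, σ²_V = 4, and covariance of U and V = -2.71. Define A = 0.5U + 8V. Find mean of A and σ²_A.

mean of A = 0.5·mean of U + 8·mean of V = 0.5·9 + 8·12 = 100.5.
σ²_A = a²·σ²_U + b²·σ²_V + 2ab·covariance of U and V with a = 0.5, b = 8.
= 0.5²·53 + 8²·4 + 2·0.5·8·(-2.71)
= 13.25 + 256 + (-21.68) = 247.57.

mean of A = 100.5, σ²_A = 247.57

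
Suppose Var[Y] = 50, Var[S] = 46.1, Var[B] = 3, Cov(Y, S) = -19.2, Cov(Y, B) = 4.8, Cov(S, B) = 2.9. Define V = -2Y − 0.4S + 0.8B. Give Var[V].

Var[V] = a²·Var[Y] + b²·Var[S] + c²·Var[B] + 2ab·Cov(Y, S) + 2ac·Cov(Y, B) + 2bc·Cov(S, B), with a = -2, b = -0.4, c = 0.8.
= 200 + 7.376 + 1.92 + (-30.72) + (-15.36) + (-1.856)
= 161.36.

Var[V] = 161.36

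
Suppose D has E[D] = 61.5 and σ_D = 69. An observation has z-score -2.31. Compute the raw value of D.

D = -97.89

D = E[D] + z·σ_D = 61.5 + (-2.31)·69 = -97.89.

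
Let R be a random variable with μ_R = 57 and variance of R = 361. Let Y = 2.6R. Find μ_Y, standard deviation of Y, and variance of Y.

Y = 2.6R is linear with a = 2.6, b = 0.
μ_Y = a·μ_R + b = 2.6·57 = 148.2.
standard deviation of R = √361 = 19.
standard deviation of Y = |a|·standard deviation of R = |2.6|·19 = 49.4.
variance of Y = a²·variance of R = 2.6²·361 = 2440.36.

μ_Y = 148.2, standard deviation of Y = 49.4, variance of Y = 2440.36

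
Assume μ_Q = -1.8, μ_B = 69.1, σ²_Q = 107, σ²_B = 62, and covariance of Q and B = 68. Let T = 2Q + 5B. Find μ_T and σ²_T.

μ_T = 2·μ_Q + 5·μ_B = 2·(-1.8) + 5·69.1 = 341.9.
σ²_T = a²·σ²_Q + b²·σ²_B + 2ab·covariance of Q and B with a = 2, b = 5.
= 2²·107 + 5²·62 + 2·2·5·68
= 428 + 1550 + 1360 = 3338.

μ_T = 341.9, σ²_T = 3338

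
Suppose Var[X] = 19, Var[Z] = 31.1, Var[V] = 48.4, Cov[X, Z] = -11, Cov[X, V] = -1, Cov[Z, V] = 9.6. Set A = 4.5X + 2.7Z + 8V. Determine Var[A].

Var[A] = a²·Var[X] + b²·Var[Z] + c²·Var[V] + 2ab·Cov[X, Z] + 2ac·Cov[X, V] + 2bc·Cov[Z, V], with a = 4.5, b = 2.7, c = 8.
= 384.75 + 226.719 + 3097.6 + (-267.3) + (-72) + 414.72
= 3784.489.

Var[A] = 3784.489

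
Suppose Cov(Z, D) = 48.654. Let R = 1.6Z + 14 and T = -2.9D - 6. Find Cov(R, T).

Cov(R, T) = a·c·Cov(Z, D) = 1.6·(-2.9)·48.654 = -225.75456. Additive constants drop out.

Cov(R, T) = -225.75456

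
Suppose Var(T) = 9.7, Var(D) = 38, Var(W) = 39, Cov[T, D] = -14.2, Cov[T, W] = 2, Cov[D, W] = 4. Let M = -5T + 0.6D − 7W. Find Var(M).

Var(M) = 2358.78

Var(M) = a²·Var(T) + b²·Var(D) + c²·Var(W) + 2ab·Cov[T, D] + 2ac·Cov[T, W] + 2bc·Cov[D, W], with a = -5, b = 0.6, c = -7.
= 242.5 + 13.68 + 1911 + 85.2 + 140 + (-33.6)
= 2358.78.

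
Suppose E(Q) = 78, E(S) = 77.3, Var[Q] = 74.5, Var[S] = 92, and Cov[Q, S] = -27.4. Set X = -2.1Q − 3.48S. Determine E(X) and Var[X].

E(X) = -432.804, Var[X] = 1042.2234

E(X) = (-2.1)·E(Q) + (-3.48)·E(S) = (-2.1)·78 + (-3.48)·77.3 = -432.804.
Var[X] = a²·Var[Q] + b²·Var[S] + 2ab·Cov[Q, S] with a = -2.1, b = -3.48.
= (-2.1)²·74.5 + (-3.48)²·92 + 2·(-2.1)·(-3.48)·(-27.4)
= 328.545 + 1114.1568 + (-400.4784) = 1042.2234.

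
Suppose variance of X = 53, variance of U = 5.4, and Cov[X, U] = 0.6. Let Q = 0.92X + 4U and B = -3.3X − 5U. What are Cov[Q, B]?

By bilinearity, Cov[Q, B] = ac·variance of X + bd·variance of U + (ad+bc)·Cov[X, U], with a=0.92, b=4, c=-3.3, d=-5.
ac·variance of X = 0.92·(-3.3)·53 = -160.908
bd·variance of U = 4·(-5)·5.4 = -108
(ad+bc)·Cov[X, U] = (-17.8)·0.6 = -10.68
Cov[Q, B] = -160.908 + (-108) + (-10.68) = -279.588.

Cov[Q, B] = -279.588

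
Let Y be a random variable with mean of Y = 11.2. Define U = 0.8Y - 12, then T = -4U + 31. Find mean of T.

mean of T = 43.16

mean of U = 0.8·11.2 + (-12) = -3.04.
mean of T = (-4)·(-3.04) + 31 = 43.16.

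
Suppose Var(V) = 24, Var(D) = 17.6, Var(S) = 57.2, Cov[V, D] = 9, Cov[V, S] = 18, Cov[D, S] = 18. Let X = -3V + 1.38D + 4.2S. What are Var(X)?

Var(X) = 939.06144

Var(X) = a²·Var(V) + b²·Var(D) + c²·Var(S) + 2ab·Cov[V, D] + 2ac·Cov[V, S] + 2bc·Cov[D, S], with a = -3, b = 1.38, c = 4.2.
= 216 + 33.51744 + 1009.008 + (-74.52) + (-453.6) + 208.656
= 939.06144.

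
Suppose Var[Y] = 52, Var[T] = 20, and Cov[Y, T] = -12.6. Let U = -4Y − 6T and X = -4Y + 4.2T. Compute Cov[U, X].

Cov[U, X] = 237.28

By bilinearity, Cov[U, X] = ac·Var[Y] + bd·Var[T] + (ad+bc)·Cov[Y, T], with a=-4, b=-6, c=-4, d=4.2.
ac·Var[Y] = (-4)·(-4)·52 = 832
bd·Var[T] = (-6)·4.2·20 = -504
(ad+bc)·Cov[Y, T] = (7.2)·(-12.6) = -90.72
Cov[U, X] = 832 + (-504) + (-90.72) = 237.28.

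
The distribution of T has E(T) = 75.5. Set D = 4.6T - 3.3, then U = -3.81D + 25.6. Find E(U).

E(U) = -1285.04

E(D) = 4.6·75.5 + (-3.3) = 344.
E(U) = (-3.81)·344 + 25.6 = -1285.04.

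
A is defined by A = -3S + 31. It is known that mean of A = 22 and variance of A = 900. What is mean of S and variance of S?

From A = -3S + 31: mean of A = a·mean of S + b, so mean of S = (mean of A − b)/a = (22 − 31)/(-3) = 3.
variance of A = a²·variance of S, so variance of S = 900/(-3)² = 100.

mean of S = 3, variance of S = 100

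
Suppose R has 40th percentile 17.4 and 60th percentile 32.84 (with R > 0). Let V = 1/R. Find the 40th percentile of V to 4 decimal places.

40th percentile of V = 0.0305

1/R is decreasing on R > 0, so percentile order reverses: P_{40}(V) uses P_{60}(R) = 32.84.
P_{40}(V) = 1/32.84 ≈ 0.0305.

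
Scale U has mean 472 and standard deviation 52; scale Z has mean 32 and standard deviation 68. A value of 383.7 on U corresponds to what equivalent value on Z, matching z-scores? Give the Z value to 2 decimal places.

Z = -83.47

z = (383.7 − 472)/52 ≈ -1.6981.
Z = 32 + z·68 = 32 + (383.7 − 472)·68/52 ≈ -83.47.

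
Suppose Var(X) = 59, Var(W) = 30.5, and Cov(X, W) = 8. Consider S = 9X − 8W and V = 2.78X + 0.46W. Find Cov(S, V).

By bilinearity, Cov(S, V) = ac·Var(X) + bd·Var(W) + (ad+bc)·Cov(X, W), with a=9, b=-8, c=2.78, d=0.46.
ac·Var(X) = 9·2.78·59 = 1476.18
bd·Var(W) = (-8)·0.46·30.5 = -112.24
(ad+bc)·Cov(X, W) = (-18.1)·8 = -144.8
Cov(S, V) = 1476.18 + (-112.24) + (-144.8) = 1219.14.

Cov(S, V) = 1219.14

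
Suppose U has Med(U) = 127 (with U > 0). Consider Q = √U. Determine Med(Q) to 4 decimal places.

√U is monotone on this domain, so Med(Q) = √(127) ≈ 11.2694.

Med(Q) = 11.2694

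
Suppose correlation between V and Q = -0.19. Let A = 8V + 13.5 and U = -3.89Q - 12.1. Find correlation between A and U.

Linear rescalings preserve |correlation|; the slopes 8 and -3.89 have opposite signs, so the correlation flips sign: correlation between A and U = −correlation between V and Q = 0.19.

correlation between A and U = 0.19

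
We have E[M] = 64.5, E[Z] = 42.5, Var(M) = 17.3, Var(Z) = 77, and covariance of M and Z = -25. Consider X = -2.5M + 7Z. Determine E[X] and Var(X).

E[X] = 136.25, Var(X) = 4756.125

E[X] = (-2.5)·E[M] + 7·E[Z] = (-2.5)·64.5 + 7·42.5 = 136.25.
Var(X) = a²·Var(M) + b²·Var(Z) + 2ab·covariance of M and Z with a = -2.5, b = 7.
= (-2.5)²·17.3 + 7²·77 + 2·(-2.5)·7·(-25)
= 108.125 + 3773 + 875 = 4756.125.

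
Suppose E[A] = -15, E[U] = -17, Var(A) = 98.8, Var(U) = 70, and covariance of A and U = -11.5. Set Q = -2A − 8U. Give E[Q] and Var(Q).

E[Q] = (-2)·E[A] + (-8)·E[U] = (-2)·(-15) + (-8)·(-17) = 166.
Var(Q) = a²·Var(A) + b²·Var(U) + 2ab·covariance of A and U with a = -2, b = -8.
= (-2)²·98.8 + (-8)²·70 + 2·(-2)·(-8)·(-11.5)
= 395.2 + 4480 + (-368) = 4507.2.

E[Q] = 166, Var(Q) = 4507.2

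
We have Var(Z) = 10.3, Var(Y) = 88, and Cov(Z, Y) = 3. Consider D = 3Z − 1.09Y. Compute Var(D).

Var(D) = 177.6328

Var(D) = a²·Var(Z) + b²·Var(Y) + 2ab·Cov(Z, Y) with a = 3, b = -1.09.
= 3²·10.3 + (-1.09)²·88 + 2·3·(-1.09)·3
= 92.7 + 104.5528 + (-19.62) = 177.6328.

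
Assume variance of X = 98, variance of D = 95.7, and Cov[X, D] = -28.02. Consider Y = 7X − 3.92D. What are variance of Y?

variance of Y = a²·variance of X + b²·variance of D + 2ab·Cov[X, D] with a = 7, b = -3.92.
= 7²·98 + (-3.92)²·95.7 + 2·7·(-3.92)·(-28.02)
= 4802 + 1470.56448 + 1537.7376 = 7810.30208.

variance of Y = 7810.30208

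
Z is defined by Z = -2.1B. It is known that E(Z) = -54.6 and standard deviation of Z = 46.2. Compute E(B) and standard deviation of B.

From Z = -2.1B: E(Z) = a·E(B) + b, so E(B) = (E(Z) − b)/a = (-54.6 − 0)/(-2.1) = 26.
standard deviation of Z = |a|·standard deviation of B, so standard deviation of B = 46.2/|-2.1| = 22.

E(B) = 26, standard deviation of B = 22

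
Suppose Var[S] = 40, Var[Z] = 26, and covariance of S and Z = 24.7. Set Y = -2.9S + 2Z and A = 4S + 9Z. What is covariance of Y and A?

covariance of Y and A = -443.07

By bilinearity, covariance of Y and A = ac·Var[S] + bd·Var[Z] + (ad+bc)·covariance of S and Z, with a=-2.9, b=2, c=4, d=9.
ac·Var[S] = (-2.9)·4·40 = -464
bd·Var[Z] = 2·9·26 = 468
(ad+bc)·covariance of S and Z = (-18.1)·24.7 = -447.07
covariance of Y and A = -464 + 468 + (-447.07) = -443.07.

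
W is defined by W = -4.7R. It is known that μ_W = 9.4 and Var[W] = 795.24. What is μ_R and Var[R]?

From W = -4.7R: μ_W = a·μ_R + b, so μ_R = (μ_W − b)/a = (9.4 − 0)/(-4.7) = -2.
Var[W] = a²·Var[R], so Var[R] = 795.24/(-4.7)² = 36.

μ_R = -2, Var[R] = 36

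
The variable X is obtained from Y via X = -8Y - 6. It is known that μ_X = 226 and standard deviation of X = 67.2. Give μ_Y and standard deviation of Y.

μ_Y = -29, standard deviation of Y = 8.4

From X = -8Y - 6: μ_X = a·μ_Y + b, so μ_Y = (μ_X − b)/a = (226 − (-6))/(-8) = -29.
standard deviation of X = |a|·standard deviation of Y, so standard deviation of Y = 67.2/|-8| = 8.4.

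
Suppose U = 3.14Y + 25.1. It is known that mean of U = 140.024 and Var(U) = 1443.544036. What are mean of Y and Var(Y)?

From U = 3.14Y + 25.1: mean of U = a·mean of Y + b, so mean of Y = (mean of U − b)/a = (140.024 − 25.1)/3.14 = 36.6.
Var(U) = a²·Var(Y), so Var(Y) = 1443.544036/3.14² = 146.41.

mean of Y = 36.6, Var(Y) = 146.41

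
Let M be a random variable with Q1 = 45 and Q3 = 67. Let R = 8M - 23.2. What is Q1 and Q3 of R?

Q1(R) = 336.8, Q3(R) = 512.8

a = 8 > 0: Q1(R) = a·Q1(M)+b = 336.8, Q3(R) = a·Q3(M)+b = 512.8.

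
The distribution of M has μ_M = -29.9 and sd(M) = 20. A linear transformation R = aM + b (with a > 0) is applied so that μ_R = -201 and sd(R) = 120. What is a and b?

sd(R) = a·sd(M) (a > 0), so a = 120/20 = 6.
μ_R = a·μ_M + b, so b = -201 − 6·(-29.9) = -21.6.

a = 6, b = -21.6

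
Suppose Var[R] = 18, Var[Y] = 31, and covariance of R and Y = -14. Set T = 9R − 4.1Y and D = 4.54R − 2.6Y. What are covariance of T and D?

By bilinearity, covariance of T and D = ac·Var[R] + bd·Var[Y] + (ad+bc)·covariance of R and Y, with a=9, b=-4.1, c=4.54, d=-2.6.
ac·Var[R] = 9·4.54·18 = 735.48
bd·Var[Y] = (-4.1)·(-2.6)·31 = 330.46
(ad+bc)·covariance of R and Y = (-42.014)·(-14) = 588.196
covariance of T and D = 735.48 + 330.46 + 588.196 = 1654.136.

covariance of T and D = 1654.136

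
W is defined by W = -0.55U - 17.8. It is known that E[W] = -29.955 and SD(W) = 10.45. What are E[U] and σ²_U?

E[U] = 22.1, σ²_U = 361

From W = -0.55U - 17.8: E[W] = a·E[U] + b, so E[U] = (E[W] − b)/a = (-29.955 − (-17.8))/(-0.55) = 22.1.
σ²_W = 10.45² = 109.2025.
σ²_W = a²·σ²_U, so σ²_U = 109.2025/(-0.55)² = 361.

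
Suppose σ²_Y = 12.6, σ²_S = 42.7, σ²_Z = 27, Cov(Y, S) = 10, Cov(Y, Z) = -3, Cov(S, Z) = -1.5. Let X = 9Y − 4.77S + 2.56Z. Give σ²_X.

σ²_X = 1208.88963

σ²_X = a²·σ²_Y + b²·σ²_S + c²·σ²_Z + 2ab·Cov(Y, S) + 2ac·Cov(Y, Z) + 2bc·Cov(S, Z), with a = 9, b = -4.77, c = 2.56.
= 1020.6 + 971.54883 + 176.9472 + (-858.6) + (-138.24) + 36.6336
= 1208.88963.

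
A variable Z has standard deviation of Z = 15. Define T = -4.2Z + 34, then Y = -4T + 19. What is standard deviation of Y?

standard deviation of T = |-4.2|·15 = 63.
standard deviation of Y = |-4|·63 = 252.

standard deviation of Y = 252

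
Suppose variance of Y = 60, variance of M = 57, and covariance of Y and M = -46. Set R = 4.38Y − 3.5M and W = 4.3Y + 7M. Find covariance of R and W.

By bilinearity, covariance of R and W = ac·variance of Y + bd·variance of M + (ad+bc)·covariance of Y and M, with a=4.38, b=-3.5, c=4.3, d=7.
ac·variance of Y = 4.38·4.3·60 = 1130.04
bd·variance of M = (-3.5)·7·57 = -1396.5
(ad+bc)·covariance of Y and M = (15.61)·(-46) = -718.06
covariance of R and W = 1130.04 + (-1396.5) + (-718.06) = -984.52.

covariance of R and W = -984.52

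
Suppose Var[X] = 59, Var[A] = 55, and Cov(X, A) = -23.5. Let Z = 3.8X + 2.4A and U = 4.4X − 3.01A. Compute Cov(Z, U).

By bilinearity, Cov(Z, U) = ac·Var[X] + bd·Var[A] + (ad+bc)·Cov(X, A), with a=3.8, b=2.4, c=4.4, d=-3.01.
ac·Var[X] = 3.8·4.4·59 = 986.48
bd·Var[A] = 2.4·(-3.01)·55 = -397.32
(ad+bc)·Cov(X, A) = (-0.878)·(-23.5) = 20.633
Cov(Z, U) = 986.48 + (-397.32) + 20.633 = 609.793.

Cov(Z, U) = 609.793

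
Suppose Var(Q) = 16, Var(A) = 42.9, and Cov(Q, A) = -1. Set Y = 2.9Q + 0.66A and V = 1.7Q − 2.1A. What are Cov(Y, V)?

By bilinearity, Cov(Y, V) = ac·Var(Q) + bd·Var(A) + (ad+bc)·Cov(Q, A), with a=2.9, b=0.66, c=1.7, d=-2.1.
ac·Var(Q) = 2.9·1.7·16 = 78.88
bd·Var(A) = 0.66·(-2.1)·42.9 = -59.4594
(ad+bc)·Cov(Q, A) = (-4.968)·(-1) = 4.968
Cov(Y, V) = 78.88 + (-59.4594) + 4.968 = 24.3886.

Cov(Y, V) = 24.3886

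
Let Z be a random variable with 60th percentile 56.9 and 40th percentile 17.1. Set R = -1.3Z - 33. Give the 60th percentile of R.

Since a = -1.3 < 0 the transformation is decreasing, reversing order: the 60th percentile of R corresponds to the 40th percentile of Z.
So P_{60}(R) = a·P_{40}(Z) + b = (-1.3)·17.1 + (-33) = -55.23.

60th percentile of R = -55.23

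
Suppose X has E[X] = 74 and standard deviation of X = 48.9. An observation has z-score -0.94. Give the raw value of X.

X = E[X] + z·standard deviation of X = 74 + (-0.94)·48.9 = 28.034.

X = 28.034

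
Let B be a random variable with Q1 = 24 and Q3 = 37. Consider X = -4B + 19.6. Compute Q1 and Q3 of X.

Q1(X) = -128.4, Q3(X) = -76.4

a = -4 < 0 reverses order: Q1(X) comes from Q3(B), Q3(X) from Q1(B).
Q1(X) = (-4)·37 + 19.6 = -128.4; Q3(X) = (-4)·24 + 19.6 = -76.4.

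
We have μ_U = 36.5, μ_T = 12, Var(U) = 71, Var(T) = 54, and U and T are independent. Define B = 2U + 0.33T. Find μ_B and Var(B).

μ_B = 2·μ_U + 0.33·μ_T = 2·36.5 + 0.33·12 = 76.96.
Var(B) = a²·Var(U) + b²·Var(T) + 2ab·Cov(U, T) with a = 2, b = 0.33.
Independence gives Cov(U, T) = 0.
= 2²·71 + 0.33²·54 + 2·2·0.33·0
= 284 + 5.8806 + 0 = 289.8806.

μ_B = 76.96, Var(B) = 289.8806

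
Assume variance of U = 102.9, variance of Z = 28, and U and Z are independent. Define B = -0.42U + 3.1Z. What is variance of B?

variance of B = a²·variance of U + b²·variance of Z + 2ab·Cov(U, Z) with a = -0.42, b = 3.1.
Independence gives Cov(U, Z) = 0.
= (-0.42)²·102.9 + 3.1²·28 + 2·(-0.42)·3.1·0
= 18.15156 + 269.08 + 0 = 287.23156.

variance of B = 287.23156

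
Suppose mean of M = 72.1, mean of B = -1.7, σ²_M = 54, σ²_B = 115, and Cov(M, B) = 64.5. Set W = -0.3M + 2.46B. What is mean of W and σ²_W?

mean of W = -25.812, σ²_W = 605.592

mean of W = (-0.3)·mean of M + 2.46·mean of B = (-0.3)·72.1 + 2.46·(-1.7) = -25.812.
σ²_W = a²·σ²_M + b²·σ²_B + 2ab·Cov(M, B) with a = -0.3, b = 2.46.
= (-0.3)²·54 + 2.46²·115 + 2·(-0.3)·2.46·64.5
= 4.86 + 695.934 + (-95.202) = 605.592.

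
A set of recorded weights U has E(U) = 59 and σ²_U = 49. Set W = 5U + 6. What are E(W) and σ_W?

E(W) = 301, σ_W = 35

W = 5U + 6 is linear with a = 5, b = 6.
E(W) = a·E(U) + b = 5·59 + 6 = 301.
σ_U = √49 = 7.
σ_W = |a|·σ_U = |5|·7 = 35.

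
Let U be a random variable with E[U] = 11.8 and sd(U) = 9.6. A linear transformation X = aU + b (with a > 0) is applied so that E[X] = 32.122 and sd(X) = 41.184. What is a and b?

sd(X) = a·sd(U) (a > 0), so a = 41.184/9.6 = 4.29.
E[X] = a·E[U] + b, so b = 32.122 − 4.29·11.8 = -18.5.

a = 4.29, b = -18.5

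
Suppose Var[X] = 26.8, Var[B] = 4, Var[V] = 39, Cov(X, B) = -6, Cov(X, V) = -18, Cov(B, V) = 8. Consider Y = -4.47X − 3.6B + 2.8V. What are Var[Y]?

Var[Y] = 989.28012

Var[Y] = a²·Var[X] + b²·Var[B] + c²·Var[V] + 2ab·Cov(X, B) + 2ac·Cov(X, V) + 2bc·Cov(B, V), with a = -4.47, b = -3.6, c = 2.8.
= 535.48812 + 51.84 + 305.76 + (-193.104) + 450.576 + (-161.28)
= 989.28012.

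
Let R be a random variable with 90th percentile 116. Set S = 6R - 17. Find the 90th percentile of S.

90th percentile of S = 679

Since a = 6 > 0 the transformation is increasing, so the 90th percentile of S = a·(P_{90} of R) + b = 6·116 + (-17) = 679.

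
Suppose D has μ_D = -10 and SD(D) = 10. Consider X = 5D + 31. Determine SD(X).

X = 5D + 31 is linear with a = 5, b = 31.
SD(X) = |a|·SD(D) = |5|·10 = 50.

SD(X) = 50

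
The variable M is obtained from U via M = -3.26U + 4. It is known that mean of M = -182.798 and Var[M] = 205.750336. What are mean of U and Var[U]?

mean of U = 57.3, Var[U] = 19.36

From M = -3.26U + 4: mean of M = a·mean of U + b, so mean of U = (mean of M − b)/a = (-182.798 − 4)/(-3.26) = 57.3.
Var[M] = a²·Var[U], so Var[U] = 205.750336/(-3.26)² = 19.36.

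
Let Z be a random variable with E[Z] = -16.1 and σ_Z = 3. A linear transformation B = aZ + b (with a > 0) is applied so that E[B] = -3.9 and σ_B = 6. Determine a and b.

a = 2, b = 28.3

σ_B = a·σ_Z (a > 0), so a = 6/3 = 2.
E[B] = a·E[Z] + b, so b = -3.9 − 2·(-16.1) = 28.3.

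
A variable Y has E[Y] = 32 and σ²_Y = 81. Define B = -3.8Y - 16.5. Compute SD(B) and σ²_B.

SD(B) = 34.2, σ²_B = 1169.64

B = -3.8Y - 16.5 is linear with a = -3.8, b = -16.5.
SD(Y) = √81 = 9.
SD(B) = |a|·SD(Y) = |-3.8|·9 = 34.2.
σ²_B = a²·σ²_Y = (-3.8)²·81 = 1169.64 (the additive constant -16.5 does not affect variance).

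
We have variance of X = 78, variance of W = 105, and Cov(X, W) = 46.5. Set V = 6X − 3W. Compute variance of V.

variance of V = a²·variance of X + b²·variance of W + 2ab·Cov(X, W) with a = 6, b = -3.
= 6²·78 + (-3)²·105 + 2·6·(-3)·46.5
= 2808 + 945 + (-1674) = 2079.

variance of V = 2079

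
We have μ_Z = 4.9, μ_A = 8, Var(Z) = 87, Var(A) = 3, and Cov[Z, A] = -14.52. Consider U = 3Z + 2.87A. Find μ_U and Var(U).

μ_U = 37.66, Var(U) = 557.6763

μ_U = 3·μ_Z + 2.87·μ_A = 3·4.9 + 2.87·8 = 37.66.
Var(U) = a²·Var(Z) + b²·Var(A) + 2ab·Cov[Z, A] with a = 3, b = 2.87.
= 3²·87 + 2.87²·3 + 2·3·2.87·(-14.52)
= 783 + 24.7107 + (-250.0344) = 557.6763.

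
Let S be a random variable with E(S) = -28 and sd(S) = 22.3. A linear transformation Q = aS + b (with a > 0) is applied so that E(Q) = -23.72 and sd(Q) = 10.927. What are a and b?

a = 0.49, b = -10

sd(Q) = a·sd(S) (a > 0), so a = 10.927/22.3 = 0.49.
E(Q) = a·E(S) + b, so b = -23.72 − 0.49·(-28) = -10.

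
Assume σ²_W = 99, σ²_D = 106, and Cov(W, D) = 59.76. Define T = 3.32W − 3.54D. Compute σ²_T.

σ²_T = a²·σ²_W + b²·σ²_D + 2ab·Cov(W, D) with a = 3.32, b = -3.54.
= 3.32²·99 + (-3.54)²·106 + 2·3.32·(-3.54)·59.76
= 1091.2176 + 1328.3496 + (-1404.694656) = 1014.872544.

σ²_T = 1014.872544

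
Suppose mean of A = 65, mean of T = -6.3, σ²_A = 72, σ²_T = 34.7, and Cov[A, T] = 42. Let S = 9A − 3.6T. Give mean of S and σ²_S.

mean of S = 9·mean of A + (-3.6)·mean of T = 9·65 + (-3.6)·(-6.3) = 607.68.
σ²_S = a²·σ²_A + b²·σ²_T + 2ab·Cov[A, T] with a = 9, b = -3.6.
= 9²·72 + (-3.6)²·34.7 + 2·9·(-3.6)·42
= 5832 + 449.712 + (-2721.6) = 3560.112.

mean of S = 607.68, σ²_S = 3560.112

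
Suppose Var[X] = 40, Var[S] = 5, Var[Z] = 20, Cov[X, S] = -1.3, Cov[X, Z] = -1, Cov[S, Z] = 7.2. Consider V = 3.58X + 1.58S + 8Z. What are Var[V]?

Var[V] = 1915.16736

Var[V] = a²·Var[X] + b²·Var[S] + c²·Var[Z] + 2ab·Cov[X, S] + 2ac·Cov[X, Z] + 2bc·Cov[S, Z], with a = 3.58, b = 1.58, c = 8.
= 512.656 + 12.482 + 1280 + (-14.70664) + (-57.28) + 182.016
= 1915.16736.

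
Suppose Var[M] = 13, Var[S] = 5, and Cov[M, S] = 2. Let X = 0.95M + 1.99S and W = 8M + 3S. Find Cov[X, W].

By bilinearity, Cov[X, W] = ac·Var[M] + bd·Var[S] + (ad+bc)·Cov[M, S], with a=0.95, b=1.99, c=8, d=3.
ac·Var[M] = 0.95·8·13 = 98.8
bd·Var[S] = 1.99·3·5 = 29.85
(ad+bc)·Cov[M, S] = (18.77)·2 = 37.54
Cov[X, W] = 98.8 + 29.85 + 37.54 = 166.19.

Cov[X, W] = 166.19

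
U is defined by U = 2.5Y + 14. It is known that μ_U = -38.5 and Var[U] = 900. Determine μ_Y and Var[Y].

From U = 2.5Y + 14: μ_U = a·μ_Y + b, so μ_Y = (μ_U − b)/a = (-38.5 − 14)/2.5 = -21.
Var[U] = a²·Var[Y], so Var[Y] = 900/2.5² = 144.

μ_Y = -21, Var[Y] = 144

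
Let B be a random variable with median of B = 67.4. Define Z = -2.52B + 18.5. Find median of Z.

median of Z = -151.348

A linear map preserves order up to sign, so median of Z = a·median of B + b = (-2.52)·67.4 + 18.5 = -151.348.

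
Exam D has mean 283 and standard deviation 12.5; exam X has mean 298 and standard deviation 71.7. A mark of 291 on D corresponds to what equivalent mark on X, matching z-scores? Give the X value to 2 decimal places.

X = 343.89

z = (291 − 283)/12.5 = 0.64.
X = 298 + z·71.7 = 298 + (291 − 283)·71.7/12.5 ≈ 343.89.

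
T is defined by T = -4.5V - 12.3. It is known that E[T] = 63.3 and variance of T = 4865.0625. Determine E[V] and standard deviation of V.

E[V] = -16.8, standard deviation of V = 15.5

From T = -4.5V - 12.3: E[T] = a·E[V] + b, so E[V] = (E[T] − b)/a = (63.3 − (-12.3))/(-4.5) = -16.8.
standard deviation of T = √4865.0625 = 69.75.
standard deviation of T = |a|·standard deviation of V, so standard deviation of V = 69.75/|-4.5| = 15.5.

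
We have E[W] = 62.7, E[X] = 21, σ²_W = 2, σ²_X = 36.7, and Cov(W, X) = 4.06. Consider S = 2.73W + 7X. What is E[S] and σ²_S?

E[S] = 2.73·E[W] + 7·E[X] = 2.73·62.7 + 7·21 = 318.171.
σ²_S = a²·σ²_W + b²·σ²_X + 2ab·Cov(W, X) with a = 2.73, b = 7.
= 2.73²·2 + 7²·36.7 + 2·2.73·7·4.06
= 14.9058 + 1798.3 + 155.1732 = 1968.379.

E[S] = 318.171, σ²_S = 1968.379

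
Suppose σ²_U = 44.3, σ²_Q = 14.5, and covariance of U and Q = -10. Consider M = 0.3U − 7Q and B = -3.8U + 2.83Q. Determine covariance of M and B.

covariance of M and B = -612.237

By bilinearity, covariance of M and B = ac·σ²_U + bd·σ²_Q + (ad+bc)·covariance of U and Q, with a=0.3, b=-7, c=-3.8, d=2.83.
ac·σ²_U = 0.3·(-3.8)·44.3 = -50.502
bd·σ²_Q = (-7)·2.83·14.5 = -287.245
(ad+bc)·covariance of U and Q = (27.449)·(-10) = -274.49
covariance of M and B = -50.502 + (-287.245) + (-274.49) = -612.237.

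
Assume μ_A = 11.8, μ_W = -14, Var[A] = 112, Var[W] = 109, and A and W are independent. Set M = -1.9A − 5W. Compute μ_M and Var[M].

μ_M = 47.58, Var[M] = 3129.32

μ_M = (-1.9)·μ_A + (-5)·μ_W = (-1.9)·11.8 + (-5)·(-14) = 47.58.
Var[M] = a²·Var[A] + b²·Var[W] + 2ab·covariance of A and W with a = -1.9, b = -5.
Independence gives covariance of A and W = 0.
= (-1.9)²·112 + (-5)²·109 + 2·(-1.9)·(-5)·0
= 404.32 + 2725 + 0 = 3129.32.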